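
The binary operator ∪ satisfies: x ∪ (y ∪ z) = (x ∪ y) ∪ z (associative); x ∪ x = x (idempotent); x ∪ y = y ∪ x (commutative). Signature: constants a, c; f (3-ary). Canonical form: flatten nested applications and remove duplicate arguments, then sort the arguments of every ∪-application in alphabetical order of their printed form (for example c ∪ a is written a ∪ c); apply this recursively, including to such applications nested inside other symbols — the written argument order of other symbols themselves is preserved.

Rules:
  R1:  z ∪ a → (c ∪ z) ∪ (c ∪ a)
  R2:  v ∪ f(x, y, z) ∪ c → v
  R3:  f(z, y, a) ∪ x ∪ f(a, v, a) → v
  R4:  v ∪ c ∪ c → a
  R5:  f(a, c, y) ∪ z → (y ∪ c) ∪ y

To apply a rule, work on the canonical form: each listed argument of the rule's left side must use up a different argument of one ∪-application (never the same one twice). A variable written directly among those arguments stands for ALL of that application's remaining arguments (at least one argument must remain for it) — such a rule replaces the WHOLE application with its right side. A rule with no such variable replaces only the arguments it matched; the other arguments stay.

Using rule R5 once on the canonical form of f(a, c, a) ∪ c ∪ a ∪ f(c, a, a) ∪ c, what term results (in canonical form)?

Answer: a ∪ c

Derivation:
Canonical form:  a ∪ c ∪ f(a, c, a) ∪ f(c, a, a)
Apply R5:  consuming f(a, c, a);  y := a, z := a ∪ c ∪ f(c, a, a)
Every leftover argument binds to the variable; the entire application is replaced.
Result:  a ∪ c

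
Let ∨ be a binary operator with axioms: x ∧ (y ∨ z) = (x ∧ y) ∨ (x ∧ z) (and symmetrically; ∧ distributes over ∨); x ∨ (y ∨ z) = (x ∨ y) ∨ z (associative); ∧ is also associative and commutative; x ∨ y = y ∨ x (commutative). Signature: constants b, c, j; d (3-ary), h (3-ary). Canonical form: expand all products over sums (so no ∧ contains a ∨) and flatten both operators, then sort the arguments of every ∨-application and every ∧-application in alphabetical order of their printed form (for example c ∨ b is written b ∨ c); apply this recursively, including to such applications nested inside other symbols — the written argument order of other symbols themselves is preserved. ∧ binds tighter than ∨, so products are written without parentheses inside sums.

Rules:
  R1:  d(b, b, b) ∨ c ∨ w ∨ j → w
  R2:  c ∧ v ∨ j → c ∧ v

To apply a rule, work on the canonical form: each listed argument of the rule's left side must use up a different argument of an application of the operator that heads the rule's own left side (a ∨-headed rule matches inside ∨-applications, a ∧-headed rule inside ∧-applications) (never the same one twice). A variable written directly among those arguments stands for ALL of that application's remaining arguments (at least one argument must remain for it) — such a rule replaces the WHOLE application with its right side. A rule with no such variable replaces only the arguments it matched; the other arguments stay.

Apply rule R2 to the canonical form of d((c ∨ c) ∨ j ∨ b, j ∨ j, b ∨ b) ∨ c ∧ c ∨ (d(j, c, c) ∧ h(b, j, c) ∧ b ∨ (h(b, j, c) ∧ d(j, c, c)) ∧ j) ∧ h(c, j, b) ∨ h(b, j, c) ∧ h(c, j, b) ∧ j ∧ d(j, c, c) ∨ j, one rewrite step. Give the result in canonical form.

Answer: b ∧ d(j, c, c) ∧ h(b, j, c) ∧ h(c, j, b) ∨ c ∧ c ∨ d(b ∨ c ∨ c ∨ j, j ∨ j, b ∨ b) ∨ d(j, c, c) ∧ h(b, j, c) ∧ h(c, j, b) ∧ j ∨ d(j, c, c) ∧ h(b, j, c) ∧ h(c, j, b) ∧ j

Derivation:
Canonical form:  b ∧ d(j, c, c) ∧ h(b, j, c) ∧ h(c, j, b) ∨ c ∧ c ∨ d(b ∨ c ∨ c ∨ j, j ∨ j, b ∨ b) ∨ d(j, c, c) ∧ h(b, j, c) ∧ h(c, j, b) ∧ j ∨ d(j, c, c) ∧ h(b, j, c) ∧ h(c, j, b) ∧ j ∨ j
R2 matches:  uses c ∧ c, j;  v := c
Result:  b ∧ d(j, c, c) ∧ h(b, j, c) ∧ h(c, j, b) ∨ c ∧ c ∨ d(b ∨ c ∨ c ∨ j, j ∨ j, b ∨ b) ∨ d(j, c, c) ∧ h(b, j, c) ∧ h(c, j, b) ∧ j ∨ d(j, c, c) ∧ h(b, j, c) ∧ h(c, j, b) ∧ j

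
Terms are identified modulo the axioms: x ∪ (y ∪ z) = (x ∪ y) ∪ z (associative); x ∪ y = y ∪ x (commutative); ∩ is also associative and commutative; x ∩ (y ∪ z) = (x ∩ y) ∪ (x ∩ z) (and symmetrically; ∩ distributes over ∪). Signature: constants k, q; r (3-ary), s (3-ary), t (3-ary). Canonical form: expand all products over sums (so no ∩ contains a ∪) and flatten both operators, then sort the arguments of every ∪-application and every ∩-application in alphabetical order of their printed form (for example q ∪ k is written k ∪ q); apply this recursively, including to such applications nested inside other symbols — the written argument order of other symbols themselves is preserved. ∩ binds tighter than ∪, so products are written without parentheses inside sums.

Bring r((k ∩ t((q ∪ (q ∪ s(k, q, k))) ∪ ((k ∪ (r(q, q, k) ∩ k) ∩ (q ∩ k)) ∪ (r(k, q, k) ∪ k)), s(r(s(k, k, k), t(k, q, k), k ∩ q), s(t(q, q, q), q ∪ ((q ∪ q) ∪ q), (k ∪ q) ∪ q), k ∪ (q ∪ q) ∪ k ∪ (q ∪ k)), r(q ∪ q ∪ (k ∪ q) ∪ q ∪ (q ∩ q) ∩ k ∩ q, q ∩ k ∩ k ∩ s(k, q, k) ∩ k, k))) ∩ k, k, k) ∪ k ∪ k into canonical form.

Un-nest:  r(k ∩ k ∩ t(k ∪ k ∪ k ∩ k ∩ q ∩ r(q, q, k) ∪ q ∪ q ∪ r(k, q, k) ∪ s(k, q, k), s(r(s(k, k, k), t(k, q, k), k ∩ q), s(t(q, q, q), q ∪ q ∪ q ∪ q, k ∪ q ∪ q), k ∪ k ∪ k ∪ q ∪ q ∪ q), r(k ∪ k ∩ q ∩ q ∩ q ∪ q ∪ q ∪ q ∪ q, k ∩ k ∩ k ∩ q ∩ s(k, q, k), k)), k, k) ∪ k ∪ k
Sort:  k ∪ k ∪ r(k ∩ k ∩ t(k ∪ k ∪ k ∩ k ∩ q ∩ r(q, q, k) ∪ q ∪ q ∪ r(k, q, k) ∪ s(k, q, k), s(r(s(k, k, k), t(k, q, k), k ∩ q), s(t(q, q, q), q ∪ q ∪ q ∪ q, k ∪ q ∪ q), k ∪ k ∪ k ∪ q ∪ q ∪ q), r(k ∪ k ∩ q ∩ q ∩ q ∪ q ∪ q ∪ q ∪ q, k ∩ k ∩ k ∩ q ∩ s(k, q, k), k)), k, k)

Answer: k ∪ k ∪ r(k ∩ k ∩ t(k ∪ k ∪ k ∩ k ∩ q ∩ r(q, q, k) ∪ q ∪ q ∪ r(k, q, k) ∪ s(k, q, k), s(r(s(k, k, k), t(k, q, k), k ∩ q), s(t(q, q, q), q ∪ q ∪ q ∪ q, k ∪ q ∪ q), k ∪ k ∪ k ∪ q ∪ q ∪ q), r(k ∪ k ∩ q ∩ q ∩ q ∪ q ∪ q ∪ q ∪ q, k ∩ k ∩ k ∩ q ∩ s(k, q, k), k)), k, k)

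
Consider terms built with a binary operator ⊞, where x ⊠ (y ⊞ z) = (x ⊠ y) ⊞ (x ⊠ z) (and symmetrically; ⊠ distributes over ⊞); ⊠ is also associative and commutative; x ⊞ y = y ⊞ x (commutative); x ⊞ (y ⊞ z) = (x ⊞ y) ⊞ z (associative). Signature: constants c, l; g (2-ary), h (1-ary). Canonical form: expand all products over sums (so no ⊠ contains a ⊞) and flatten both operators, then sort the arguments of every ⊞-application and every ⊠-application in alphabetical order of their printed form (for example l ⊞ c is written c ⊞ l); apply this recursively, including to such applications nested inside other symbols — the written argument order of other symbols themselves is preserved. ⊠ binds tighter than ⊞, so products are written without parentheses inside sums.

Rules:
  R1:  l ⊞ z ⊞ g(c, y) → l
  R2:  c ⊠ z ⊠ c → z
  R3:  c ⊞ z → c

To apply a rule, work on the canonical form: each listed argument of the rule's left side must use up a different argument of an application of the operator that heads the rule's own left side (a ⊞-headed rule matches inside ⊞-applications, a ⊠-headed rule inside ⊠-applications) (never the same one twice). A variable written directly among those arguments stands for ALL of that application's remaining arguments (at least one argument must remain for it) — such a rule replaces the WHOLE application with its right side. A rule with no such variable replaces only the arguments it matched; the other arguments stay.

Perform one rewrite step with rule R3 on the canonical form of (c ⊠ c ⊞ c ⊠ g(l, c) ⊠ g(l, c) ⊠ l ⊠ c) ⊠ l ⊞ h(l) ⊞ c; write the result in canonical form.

Canonical form:  c ⊞ c ⊠ c ⊠ g(l, c) ⊠ g(l, c) ⊠ l ⊠ l ⊞ c ⊠ c ⊠ l ⊞ h(l)
Apply R3:  consuming c;  z := c ⊠ c ⊠ g(l, c) ⊠ g(l, c) ⊠ l ⊠ l ⊞ c ⊠ c ⊠ l ⊞ h(l)
Every leftover argument binds to the variable; the entire application is replaced.
Result:  c

Answer: c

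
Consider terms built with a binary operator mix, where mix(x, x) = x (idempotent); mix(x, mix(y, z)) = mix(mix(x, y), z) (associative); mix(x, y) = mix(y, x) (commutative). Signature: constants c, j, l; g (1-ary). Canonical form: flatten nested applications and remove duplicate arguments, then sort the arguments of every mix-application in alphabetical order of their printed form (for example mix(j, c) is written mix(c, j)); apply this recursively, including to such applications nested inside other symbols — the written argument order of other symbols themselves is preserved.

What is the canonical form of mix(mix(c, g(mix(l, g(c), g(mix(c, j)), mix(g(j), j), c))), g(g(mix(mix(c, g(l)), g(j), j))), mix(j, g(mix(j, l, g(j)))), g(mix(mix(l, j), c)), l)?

Answer: mix(c, g(g(mix(c, g(j), g(l), j))), g(mix(c, g(c), g(j), g(mix(c, j)), j, l)), g(mix(c, j, l)), g(mix(g(j), j, l)), j, l)

Derivation:
Flatten:  mix(c, g(mix(l, g(c), g(mix(c, j)), mix(g(j), j), c)), g(g(mix(mix(c, g(l)), g(j), j))), j, g(mix(j, l, g(j))), g(mix(mix(l, j), c)), l)
Simplify inside:  g(mix(l, g(c), g(mix(c, j)), mix(g(j), j), c))  →  g(mix(c, g(c), g(j), g(mix(c, j)), j, l))
Canonicalize subterm:  g(g(mix(mix(c, g(l)), g(j), j)))  →  g(g(mix(c, g(j), g(l), j)))
Canonicalize subterm:  g(mix(j, l, g(j)))  →  g(mix(g(j), j, l))
Order the arguments:  mix(c, g(g(mix(c, g(j), g(l), j))), g(mix(c, g(c), g(j), g(mix(c, j)), j, l)), g(mix(c, j, l)), g(mix(g(j), j, l)), j, l)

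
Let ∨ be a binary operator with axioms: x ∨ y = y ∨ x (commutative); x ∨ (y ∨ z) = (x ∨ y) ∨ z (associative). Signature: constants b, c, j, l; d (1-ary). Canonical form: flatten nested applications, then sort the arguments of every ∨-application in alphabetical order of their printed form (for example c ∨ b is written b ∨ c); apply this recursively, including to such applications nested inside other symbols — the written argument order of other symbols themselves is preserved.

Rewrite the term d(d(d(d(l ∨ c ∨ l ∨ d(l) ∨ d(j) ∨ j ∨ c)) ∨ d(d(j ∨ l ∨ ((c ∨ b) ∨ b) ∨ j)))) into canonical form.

Answer: d(d(d(d(b ∨ b ∨ c ∨ j ∨ j ∨ l)) ∨ d(d(c ∨ c ∨ d(j) ∨ d(l) ∨ j ∨ l ∨ l))))

Derivation:
Focus inside:  d(d(l ∨ c ∨ l ∨ d(l) ∨ d(j) ∨ j ∨ c)) ∨ d(d(j ∨ l ∨ ((c ∨ b) ∨ b) ∨ j))
Simplify inside:  d(d(l ∨ c ∨ l ∨ d(l) ∨ d(j) ∨ j ∨ c))  →  d(d(c ∨ c ∨ d(j) ∨ d(l) ∨ j ∨ l ∨ l))
Simplify inside:  d(d(j ∨ l ∨ ((c ∨ b) ∨ b) ∨ j))  →  d(d(b ∨ b ∨ c ∨ j ∨ j ∨ l))
Order the arguments:  d(d(b ∨ b ∨ c ∨ j ∨ j ∨ l)) ∨ d(d(c ∨ c ∨ d(j) ∨ d(l) ∨ j ∨ l ∨ l))
Rebuild:  d(d(d(d(b ∨ b ∨ c ∨ j ∨ j ∨ l)) ∨ d(d(c ∨ c ∨ d(j) ∨ d(l) ∨ j ∨ l ∨ l))))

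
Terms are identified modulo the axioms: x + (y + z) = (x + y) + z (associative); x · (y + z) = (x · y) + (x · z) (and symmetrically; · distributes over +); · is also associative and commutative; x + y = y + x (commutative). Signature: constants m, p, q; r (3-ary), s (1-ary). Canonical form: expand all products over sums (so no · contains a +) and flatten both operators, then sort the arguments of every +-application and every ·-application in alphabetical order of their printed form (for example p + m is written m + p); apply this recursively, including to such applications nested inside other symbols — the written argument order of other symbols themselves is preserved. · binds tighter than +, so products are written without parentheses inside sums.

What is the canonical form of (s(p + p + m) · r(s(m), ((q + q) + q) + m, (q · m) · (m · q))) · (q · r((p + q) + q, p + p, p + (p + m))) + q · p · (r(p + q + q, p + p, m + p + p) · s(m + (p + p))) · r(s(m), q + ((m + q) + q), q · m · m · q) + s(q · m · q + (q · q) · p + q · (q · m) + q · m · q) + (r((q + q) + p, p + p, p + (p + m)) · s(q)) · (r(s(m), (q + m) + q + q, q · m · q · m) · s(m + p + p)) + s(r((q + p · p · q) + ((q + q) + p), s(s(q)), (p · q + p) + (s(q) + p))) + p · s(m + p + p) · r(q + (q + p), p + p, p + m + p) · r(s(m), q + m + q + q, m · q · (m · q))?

Answer: p · q · r(p + q + q, p + p, m + p + p) · r(s(m), m + q + q + q, m · m · q · q) · s(m + p + p) + p · r(p + q + q, p + p, m + p + p) · r(s(m), m + q + q + q, m · m · q · q) · s(m + p + p) + q · r(p + q + q, p + p, m + p + p) · r(s(m), m + q + q + q, m · m · q · q) · s(m + p + p) + r(p + q + q, p + p, m + p + p) · r(s(m), m + q + q + q, m · m · q · q) · s(m + p + p) · s(q) + s(m · q · q + m · q · q + m · q · q + p · q · q) + s(r(p + p · p · q + q + q + q, s(s(q)), p + p + p · q + s(q)))

Derivation:
Un-nest:  q · r(p + q + q, p + p, m + p + p) · r(s(m), m + q + q + q, m · m · q · q) · s(m + p + p) + p · q · r(p + q + q, p + p, m + p + p) · r(s(m), m + q + q + q, m · m · q · q) · s(m + p + p) + s(m · q · q + m · q · q + m · q · q + p · q · q) + r(p + q + q, p + p, m + p + p) · r(s(m), m + q + q + q, m · m · q · q) · s(m + p + p) · s(q) + s(r(p + p · p · q + q + q + q, s(s(q)), p + p + p · q + s(q))) + p · r(p + q + q, p + p, m + p + p) · r(s(m), m + q + q + q, m · m · q · q) · s(m + p + p)
Order the arguments:  p · q · r(p + q + q, p + p, m + p + p) · r(s(m), m + q + q + q, m · m · q · q) · s(m + p + p) + p · r(p + q + q, p + p, m + p + p) · r(s(m), m + q + q + q, m · m · q · q) · s(m + p + p) + q · r(p + q + q, p + p, m + p + p) · r(s(m), m + q + q + q, m · m · q · q) · s(m + p + p) + r(p + q + q, p + p, m + p + p) · r(s(m), m + q + q + q, m · m · q · q) · s(m + p + p) · s(q) + s(m · q · q + m · q · q + m · q · q + p · q · q) + s(r(p + p · p · q + q + q + q, s(s(q)), p + p + p · q + s(q)))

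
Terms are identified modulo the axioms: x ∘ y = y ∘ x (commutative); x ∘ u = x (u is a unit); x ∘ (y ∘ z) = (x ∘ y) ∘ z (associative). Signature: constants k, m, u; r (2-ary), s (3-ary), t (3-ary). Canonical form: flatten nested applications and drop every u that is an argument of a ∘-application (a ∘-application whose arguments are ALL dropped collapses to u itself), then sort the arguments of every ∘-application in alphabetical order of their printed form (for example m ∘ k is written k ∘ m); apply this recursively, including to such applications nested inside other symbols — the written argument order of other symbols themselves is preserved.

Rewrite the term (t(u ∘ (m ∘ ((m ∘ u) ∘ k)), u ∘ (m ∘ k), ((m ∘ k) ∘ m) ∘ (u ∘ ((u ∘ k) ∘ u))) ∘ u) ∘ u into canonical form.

Merge nested applications:  t(u ∘ (m ∘ ((m ∘ u) ∘ k)), u ∘ (m ∘ k), ((m ∘ k) ∘ m) ∘ (u ∘ ((u ∘ k) ∘ u))) ∘ u ∘ u
Canonicalize subterm:  t(u ∘ (m ∘ ((m ∘ u) ∘ k)), u ∘ (m ∘ k), ((m ∘ k) ∘ m) ∘ (u ∘ ((u ∘ k) ∘ u)))  →  t(k ∘ m ∘ m, k ∘ m, k ∘ k ∘ m ∘ m)
Unit:  drop u (×2)
Sort:  t(k ∘ m ∘ m, k ∘ m, k ∘ k ∘ m ∘ m)

Answer: t(k ∘ m ∘ m, k ∘ m, k ∘ k ∘ m ∘ m)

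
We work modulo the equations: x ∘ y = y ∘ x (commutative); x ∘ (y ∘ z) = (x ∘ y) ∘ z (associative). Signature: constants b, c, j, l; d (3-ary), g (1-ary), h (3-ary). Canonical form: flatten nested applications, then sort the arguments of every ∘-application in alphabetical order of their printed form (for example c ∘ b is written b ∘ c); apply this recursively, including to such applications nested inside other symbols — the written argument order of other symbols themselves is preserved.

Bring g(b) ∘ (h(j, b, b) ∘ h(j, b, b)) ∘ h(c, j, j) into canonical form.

Answer: g(b) ∘ h(c, j, j) ∘ h(j, b, b) ∘ h(j, b, b)

Derivation:
Flatten:  g(b) ∘ h(j, b, b) ∘ h(j, b, b) ∘ h(c, j, j)
Sort:  g(b) ∘ h(c, j, j) ∘ h(j, b, b) ∘ h(j, b, b)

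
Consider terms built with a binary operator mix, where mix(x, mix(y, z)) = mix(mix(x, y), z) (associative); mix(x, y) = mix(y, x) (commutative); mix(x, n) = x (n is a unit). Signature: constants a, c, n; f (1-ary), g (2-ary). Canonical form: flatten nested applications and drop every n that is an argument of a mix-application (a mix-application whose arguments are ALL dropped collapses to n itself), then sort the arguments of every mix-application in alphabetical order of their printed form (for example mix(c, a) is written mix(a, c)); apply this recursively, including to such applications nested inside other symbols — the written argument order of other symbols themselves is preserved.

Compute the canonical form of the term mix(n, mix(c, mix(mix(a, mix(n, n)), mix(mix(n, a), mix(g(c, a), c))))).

Answer: mix(a, a, c, c, g(c, a))

Derivation:
Un-nest:  mix(n, c, a, n, n, n, a, g(c, a), c)
Drop the unit:  drop n (×4)
Sort arguments:  mix(a, a, c, c, g(c, a))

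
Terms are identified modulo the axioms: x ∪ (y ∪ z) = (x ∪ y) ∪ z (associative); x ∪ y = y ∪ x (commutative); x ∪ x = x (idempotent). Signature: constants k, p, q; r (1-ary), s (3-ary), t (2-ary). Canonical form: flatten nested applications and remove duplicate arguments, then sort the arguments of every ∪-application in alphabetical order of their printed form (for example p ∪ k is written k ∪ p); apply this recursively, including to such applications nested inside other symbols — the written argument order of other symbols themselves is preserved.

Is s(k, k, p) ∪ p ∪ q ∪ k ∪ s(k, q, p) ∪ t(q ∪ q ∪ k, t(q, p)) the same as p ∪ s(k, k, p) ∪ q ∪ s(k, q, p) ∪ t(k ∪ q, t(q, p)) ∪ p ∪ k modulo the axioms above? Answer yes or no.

Left:  s(k, k, p) ∪ p ∪ q ∪ k ∪ s(k, q, p) ∪ t(q ∪ q ∪ k, t(q, p))
  Simplify inside:  t(q ∪ q ∪ k, t(q, p))  →  t(k ∪ q, t(q, p))
  Sort:  k ∪ p ∪ q ∪ s(k, k, p) ∪ s(k, q, p) ∪ t(k ∪ q, t(q, p))
Right:  p ∪ s(k, k, p) ∪ q ∪ s(k, q, p) ∪ t(k ∪ q, t(q, p)) ∪ p ∪ k
  Deduplicate:  drop duplicate p
  Sort arguments:  k ∪ p ∪ q ∪ s(k, k, p) ∪ s(k, q, p) ∪ t(k ∪ q, t(q, p))

Answer: yes — both canonical forms are k ∪ p ∪ q ∪ s(k, k, p) ∪ s(k, q, p) ∪ t(k ∪ q, t(q, p))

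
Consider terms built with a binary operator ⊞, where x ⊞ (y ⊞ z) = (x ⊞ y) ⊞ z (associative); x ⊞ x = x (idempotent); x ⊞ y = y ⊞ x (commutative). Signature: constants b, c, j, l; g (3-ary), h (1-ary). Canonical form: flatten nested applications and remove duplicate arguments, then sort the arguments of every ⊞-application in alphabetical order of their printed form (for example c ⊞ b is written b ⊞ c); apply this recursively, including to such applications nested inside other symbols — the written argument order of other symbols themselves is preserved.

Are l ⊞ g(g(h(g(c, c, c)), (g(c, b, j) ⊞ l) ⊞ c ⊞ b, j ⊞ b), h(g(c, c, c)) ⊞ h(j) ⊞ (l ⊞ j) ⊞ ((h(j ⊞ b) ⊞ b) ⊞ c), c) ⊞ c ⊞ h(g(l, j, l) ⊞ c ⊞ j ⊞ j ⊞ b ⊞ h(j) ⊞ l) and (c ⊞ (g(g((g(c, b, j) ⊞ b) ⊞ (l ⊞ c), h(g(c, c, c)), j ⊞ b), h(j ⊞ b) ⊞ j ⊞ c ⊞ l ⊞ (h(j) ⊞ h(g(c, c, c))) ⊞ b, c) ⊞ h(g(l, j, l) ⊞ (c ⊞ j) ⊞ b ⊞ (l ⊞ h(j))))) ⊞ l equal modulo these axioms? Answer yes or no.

Answer: no — c ⊞ g(g(h(g(c, c, c)), b ⊞ c ⊞ g(c, b, j) ⊞ l, b ⊞ j), b ⊞ c ⊞ h(b ⊞ j) ⊞ h(g(c, c, c)) ⊞ h(j) ⊞ j ⊞ l, c) ⊞ h(b ⊞ c ⊞ g(l, j, l) ⊞ h(j) ⊞ j ⊞ l) ⊞ l vs c ⊞ g(g(b ⊞ c ⊞ g(c, b, j) ⊞ l, h(g(c, c, c)), b ⊞ j), b ⊞ c ⊞ h(b ⊞ j) ⊞ h(g(c, c, c)) ⊞ h(j) ⊞ j ⊞ l, c) ⊞ h(b ⊞ c ⊞ g(l, j, l) ⊞ h(j) ⊞ j ⊞ l) ⊞ l

Derivation:
Left:  l ⊞ g(g(h(g(c, c, c)), (g(c, b, j) ⊞ l) ⊞ c ⊞ b, j ⊞ b), h(g(c, c, c)) ⊞ h(j) ⊞ (l ⊞ j) ⊞ ((h(j ⊞ b) ⊞ b) ⊞ c), c) ⊞ c ⊞ h(g(l, j, l) ⊞ c ⊞ j ⊞ j ⊞ b ⊞ h(j) ⊞ l)
  Simplify inside:  g(g(h(g(c, c, c)), (g(c, b, j) ⊞ l) ⊞ c ⊞ b, j ⊞ b), h(g(c, c, c)) ⊞ h(j) ⊞ (l ⊞ j) ⊞ ((h(j ⊞ b) ⊞ b) ⊞ c), c)  →  g(g(h(g(c, c, c)), b ⊞ c ⊞ g(c, b, j) ⊞ l, b ⊞ j), b ⊞ c ⊞ h(b ⊞ j) ⊞ h(g(c, c, c)) ⊞ h(j) ⊞ j ⊞ l, c)
  Inside:  h(g(l, j, l) ⊞ c ⊞ j ⊞ j ⊞ b ⊞ h(j) ⊞ l)  →  h(b ⊞ c ⊞ g(l, j, l) ⊞ h(j) ⊞ j ⊞ l)
  Sort arguments:  c ⊞ g(g(h(g(c, c, c)), b ⊞ c ⊞ g(c, b, j) ⊞ l, b ⊞ j), b ⊞ c ⊞ h(b ⊞ j) ⊞ h(g(c, c, c)) ⊞ h(j) ⊞ j ⊞ l, c) ⊞ h(b ⊞ c ⊞ g(l, j, l) ⊞ h(j) ⊞ j ⊞ l) ⊞ l
Right:  (c ⊞ (g(g((g(c, b, j) ⊞ b) ⊞ (l ⊞ c), h(g(c, c, c)), j ⊞ b), h(j ⊞ b) ⊞ j ⊞ c ⊞ l ⊞ (h(j) ⊞ h(g(c, c, c))) ⊞ b, c) ⊞ h(g(l, j, l) ⊞ (c ⊞ j) ⊞ b ⊞ (l ⊞ h(j))))) ⊞ l
  Merge nested applications:  c ⊞ g(g((g(c, b, j) ⊞ b) ⊞ (l ⊞ c), h(g(c, c, c)), j ⊞ b), h(j ⊞ b) ⊞ j ⊞ c ⊞ l ⊞ (h(j) ⊞ h(g(c, c, c))) ⊞ b, c) ⊞ h(g(l, j, l) ⊞ (c ⊞ j) ⊞ b ⊞ (l ⊞ h(j))) ⊞ l
  Inside:  g(g((g(c, b, j) ⊞ b) ⊞ (l ⊞ c), h(g(c, c, c)), j ⊞ b), h(j ⊞ b) ⊞ j ⊞ c ⊞ l ⊞ (h(j) ⊞ h(g(c, c, c))) ⊞ b, c)  →  g(g(b ⊞ c ⊞ g(c, b, j) ⊞ l, h(g(c, c, c)), b ⊞ j), b ⊞ c ⊞ h(b ⊞ j) ⊞ h(g(c, c, c)) ⊞ h(j) ⊞ j ⊞ l, c)
  Canonicalize subterm:  h(g(l, j, l) ⊞ (c ⊞ j) ⊞ b ⊞ (l ⊞ h(j)))  →  h(b ⊞ c ⊞ g(l, j, l) ⊞ h(j) ⊞ j ⊞ l)
  Sort arguments:  c ⊞ g(g(b ⊞ c ⊞ g(c, b, j) ⊞ l, h(g(c, c, c)), b ⊞ j), b ⊞ c ⊞ h(b ⊞ j) ⊞ h(g(c, c, c)) ⊞ h(j) ⊞ j ⊞ l, c) ⊞ h(b ⊞ c ⊞ g(l, j, l) ⊞ h(j) ⊞ j ⊞ l) ⊞ l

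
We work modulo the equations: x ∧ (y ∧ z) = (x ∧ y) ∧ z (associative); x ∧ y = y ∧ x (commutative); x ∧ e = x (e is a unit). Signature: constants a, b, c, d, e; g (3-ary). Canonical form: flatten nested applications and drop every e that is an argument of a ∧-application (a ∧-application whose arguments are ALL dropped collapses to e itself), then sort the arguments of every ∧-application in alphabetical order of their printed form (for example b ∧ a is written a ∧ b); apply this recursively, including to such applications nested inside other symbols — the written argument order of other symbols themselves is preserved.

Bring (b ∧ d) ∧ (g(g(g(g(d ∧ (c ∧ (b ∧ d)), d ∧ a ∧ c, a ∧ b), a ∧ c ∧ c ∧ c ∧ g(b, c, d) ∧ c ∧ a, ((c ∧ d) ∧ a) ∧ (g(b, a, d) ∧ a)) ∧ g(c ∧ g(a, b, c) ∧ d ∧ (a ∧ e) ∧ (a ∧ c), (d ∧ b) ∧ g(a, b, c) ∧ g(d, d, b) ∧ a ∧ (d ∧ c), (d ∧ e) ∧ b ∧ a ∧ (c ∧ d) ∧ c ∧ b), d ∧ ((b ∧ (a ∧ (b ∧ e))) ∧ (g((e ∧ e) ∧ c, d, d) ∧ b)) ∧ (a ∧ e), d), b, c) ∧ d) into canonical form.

Answer: b ∧ d ∧ d ∧ g(g(g(a ∧ a ∧ c ∧ c ∧ d ∧ g(a, b, c), a ∧ b ∧ c ∧ d ∧ d ∧ g(a, b, c) ∧ g(d, d, b), a ∧ b ∧ b ∧ c ∧ c ∧ d ∧ d) ∧ g(g(b ∧ c ∧ d ∧ d, a ∧ c ∧ d, a ∧ b), a ∧ a ∧ c ∧ c ∧ c ∧ c ∧ g(b, c, d), a ∧ a ∧ c ∧ d ∧ g(b, a, d)), a ∧ a ∧ b ∧ b ∧ b ∧ d ∧ g(c, d, d), d), b, c)

Derivation:
Un-nest:  b ∧ d ∧ g(g(g(g(d ∧ (c ∧ (b ∧ d)), d ∧ a ∧ c, a ∧ b), a ∧ c ∧ c ∧ c ∧ g(b, c, d) ∧ c ∧ a, ((c ∧ d) ∧ a) ∧ (g(b, a, d) ∧ a)) ∧ g(c ∧ g(a, b, c) ∧ d ∧ (a ∧ e) ∧ (a ∧ c), (d ∧ b) ∧ g(a, b, c) ∧ g(d, d, b) ∧ a ∧ (d ∧ c), (d ∧ e) ∧ b ∧ a ∧ (c ∧ d) ∧ c ∧ b), d ∧ ((b ∧ (a ∧ (b ∧ e))) ∧ (g((e ∧ e) ∧ c, d, d) ∧ b)) ∧ (a ∧ e), d), b, c) ∧ d
Canonicalize subterm:  g(g(g(g(d ∧ (c ∧ (b ∧ d)), d ∧ a ∧ c, a ∧ b), a ∧ c ∧ c ∧ c ∧ g(b, c, d) ∧ c ∧ a, ((c ∧ d) ∧ a) ∧ (g(b, a, d) ∧ a)) ∧ g(c ∧ g(a, b, c) ∧ d ∧ (a ∧ e) ∧ (a ∧ c), (d ∧ b) ∧ g(a, b, c) ∧ g(d, d, b) ∧ a ∧ (d ∧ c), (d ∧ e) ∧ b ∧ a ∧ (c ∧ d) ∧ c ∧ b), d ∧ ((b ∧ (a ∧ (b ∧ e))) ∧ (g((e ∧ e) ∧ c, d, d) ∧ b)) ∧ (a ∧ e), d), b, c)  →  g(g(g(a ∧ a ∧ c ∧ c ∧ d ∧ g(a, b, c), a ∧ b ∧ c ∧ d ∧ d ∧ g(a, b, c) ∧ g(d, d, b), a ∧ b ∧ b ∧ c ∧ c ∧ d ∧ d) ∧ g(g(b ∧ c ∧ d ∧ d, a ∧ c ∧ d, a ∧ b), a ∧ a ∧ c ∧ c ∧ c ∧ c ∧ g(b, c, d), a ∧ a ∧ c ∧ d ∧ g(b, a, d)), a ∧ a ∧ b ∧ b ∧ b ∧ d ∧ g(c, d, d), d), b, c)
Sort arguments:  b ∧ d ∧ d ∧ g(g(g(a ∧ a ∧ c ∧ c ∧ d ∧ g(a, b, c), a ∧ b ∧ c ∧ d ∧ d ∧ g(a, b, c) ∧ g(d, d, b), a ∧ b ∧ b ∧ c ∧ c ∧ d ∧ d) ∧ g(g(b ∧ c ∧ d ∧ d, a ∧ c ∧ d, a ∧ b), a ∧ a ∧ c ∧ c ∧ c ∧ c ∧ g(b, c, d), a ∧ a ∧ c ∧ d ∧ g(b, a, d)), a ∧ a ∧ b ∧ b ∧ b ∧ d ∧ g(c, d, d), d), b, c)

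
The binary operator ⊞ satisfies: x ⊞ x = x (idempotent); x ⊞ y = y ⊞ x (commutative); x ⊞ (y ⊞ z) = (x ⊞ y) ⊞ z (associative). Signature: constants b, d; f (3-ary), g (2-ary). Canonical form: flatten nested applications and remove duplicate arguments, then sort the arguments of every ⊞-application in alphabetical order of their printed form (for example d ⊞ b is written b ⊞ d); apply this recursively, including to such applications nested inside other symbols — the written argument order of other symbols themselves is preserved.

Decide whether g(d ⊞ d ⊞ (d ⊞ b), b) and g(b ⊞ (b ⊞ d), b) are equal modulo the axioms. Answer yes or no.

Answer: yes — both canonical forms are g(b ⊞ d, b)

Derivation:
Left:  g(d ⊞ d ⊞ (d ⊞ b), b)
  Work inside:  d ⊞ d ⊞ (d ⊞ b)
  Flatten:  d ⊞ d ⊞ d ⊞ b
  Deduplicate:  drop duplicate d, d
  Sort:  b ⊞ d
  Rebuild:  g(b ⊞ d, b)
Right:  g(b ⊞ (b ⊞ d), b)
  Work inside:  b ⊞ (b ⊞ d)
  Merge nested applications:  b ⊞ b ⊞ d
  Drop duplicates:  drop duplicate b
  Sort arguments:  b ⊞ d
  Put back:  g(b ⊞ d, b)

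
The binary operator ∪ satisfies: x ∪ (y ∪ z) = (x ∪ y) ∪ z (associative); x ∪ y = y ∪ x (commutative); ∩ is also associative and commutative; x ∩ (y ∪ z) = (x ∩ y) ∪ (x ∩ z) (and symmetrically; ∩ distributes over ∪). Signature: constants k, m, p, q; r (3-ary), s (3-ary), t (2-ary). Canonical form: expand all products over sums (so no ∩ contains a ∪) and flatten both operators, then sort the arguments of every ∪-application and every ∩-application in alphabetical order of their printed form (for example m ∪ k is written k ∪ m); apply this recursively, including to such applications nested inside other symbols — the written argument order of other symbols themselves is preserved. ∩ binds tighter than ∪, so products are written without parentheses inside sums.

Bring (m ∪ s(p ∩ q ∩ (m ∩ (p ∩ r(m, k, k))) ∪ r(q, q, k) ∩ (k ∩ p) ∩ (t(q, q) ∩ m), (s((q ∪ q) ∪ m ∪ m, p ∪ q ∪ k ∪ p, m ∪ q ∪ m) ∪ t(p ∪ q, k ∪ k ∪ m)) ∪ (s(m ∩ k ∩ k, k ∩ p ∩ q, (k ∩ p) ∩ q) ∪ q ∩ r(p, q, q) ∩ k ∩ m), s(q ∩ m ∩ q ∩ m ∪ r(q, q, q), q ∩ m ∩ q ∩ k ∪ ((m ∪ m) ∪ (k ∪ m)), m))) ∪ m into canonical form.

Flatten:  m ∪ s(k ∩ m ∩ p ∩ r(q, q, k) ∩ t(q, q) ∪ m ∩ p ∩ p ∩ q ∩ r(m, k, k), k ∩ m ∩ q ∩ r(p, q, q) ∪ s(k ∩ k ∩ m, k ∩ p ∩ q, k ∩ p ∩ q) ∪ s(m ∪ m ∪ q ∪ q, k ∪ p ∪ p ∪ q, m ∪ m ∪ q) ∪ t(p ∪ q, k ∪ k ∪ m), s(m ∩ m ∩ q ∩ q ∪ r(q, q, q), k ∪ k ∩ m ∩ q ∩ q ∪ m ∪ m ∪ m, m)) ∪ m
Sort arguments:  m ∪ m ∪ s(k ∩ m ∩ p ∩ r(q, q, k) ∩ t(q, q) ∪ m ∩ p ∩ p ∩ q ∩ r(m, k, k), k ∩ m ∩ q ∩ r(p, q, q) ∪ s(k ∩ k ∩ m, k ∩ p ∩ q, k ∩ p ∩ q) ∪ s(m ∪ m ∪ q ∪ q, k ∪ p ∪ p ∪ q, m ∪ m ∪ q) ∪ t(p ∪ q, k ∪ k ∪ m), s(m ∩ m ∩ q ∩ q ∪ r(q, q, q), k ∪ k ∩ m ∩ q ∩ q ∪ m ∪ m ∪ m, m))

Answer: m ∪ m ∪ s(k ∩ m ∩ p ∩ r(q, q, k) ∩ t(q, q) ∪ m ∩ p ∩ p ∩ q ∩ r(m, k, k), k ∩ m ∩ q ∩ r(p, q, q) ∪ s(k ∩ k ∩ m, k ∩ p ∩ q, k ∩ p ∩ q) ∪ s(m ∪ m ∪ q ∪ q, k ∪ p ∪ p ∪ q, m ∪ m ∪ q) ∪ t(p ∪ q, k ∪ k ∪ m), s(m ∩ m ∩ q ∩ q ∪ r(q, q, q), k ∪ k ∩ m ∩ q ∩ q ∪ m ∪ m ∪ m, m))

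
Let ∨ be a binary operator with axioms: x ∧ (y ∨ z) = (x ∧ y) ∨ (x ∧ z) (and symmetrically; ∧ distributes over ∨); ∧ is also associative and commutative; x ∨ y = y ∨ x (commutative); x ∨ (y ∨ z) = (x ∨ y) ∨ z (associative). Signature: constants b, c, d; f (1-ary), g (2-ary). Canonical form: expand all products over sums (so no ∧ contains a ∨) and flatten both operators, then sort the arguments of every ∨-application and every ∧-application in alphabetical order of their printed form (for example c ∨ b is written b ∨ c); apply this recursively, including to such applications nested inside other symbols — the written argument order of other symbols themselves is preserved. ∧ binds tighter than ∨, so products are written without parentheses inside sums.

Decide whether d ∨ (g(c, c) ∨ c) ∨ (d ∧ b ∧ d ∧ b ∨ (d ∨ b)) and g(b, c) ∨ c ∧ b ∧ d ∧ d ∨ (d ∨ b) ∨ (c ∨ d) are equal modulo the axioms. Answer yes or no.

Answer: no — b ∨ b ∧ b ∧ d ∧ d ∨ c ∨ d ∨ d ∨ g(c, c) vs b ∨ b ∧ c ∧ d ∧ d ∨ c ∨ d ∨ d ∨ g(b, c)

Derivation:
Left:  d ∨ (g(c, c) ∨ c) ∨ (d ∧ b ∧ d ∧ b ∨ (d ∨ b))
  Merge nested applications:  d ∨ g(c, c) ∨ c ∨ b ∧ b ∧ d ∧ d ∨ d ∨ b
  Order the arguments:  b ∨ b ∧ b ∧ d ∧ d ∨ c ∨ d ∨ d ∨ g(c, c)
Right:  g(b, c) ∨ c ∧ b ∧ d ∧ d ∨ (d ∨ b) ∨ (c ∨ d)
  Un-nest:  g(b, c) ∨ b ∧ c ∧ d ∧ d ∨ d ∨ b ∨ c ∨ d
  Sort arguments:  b ∨ b ∧ c ∧ d ∧ d ∨ c ∨ d ∨ d ∨ g(b, c)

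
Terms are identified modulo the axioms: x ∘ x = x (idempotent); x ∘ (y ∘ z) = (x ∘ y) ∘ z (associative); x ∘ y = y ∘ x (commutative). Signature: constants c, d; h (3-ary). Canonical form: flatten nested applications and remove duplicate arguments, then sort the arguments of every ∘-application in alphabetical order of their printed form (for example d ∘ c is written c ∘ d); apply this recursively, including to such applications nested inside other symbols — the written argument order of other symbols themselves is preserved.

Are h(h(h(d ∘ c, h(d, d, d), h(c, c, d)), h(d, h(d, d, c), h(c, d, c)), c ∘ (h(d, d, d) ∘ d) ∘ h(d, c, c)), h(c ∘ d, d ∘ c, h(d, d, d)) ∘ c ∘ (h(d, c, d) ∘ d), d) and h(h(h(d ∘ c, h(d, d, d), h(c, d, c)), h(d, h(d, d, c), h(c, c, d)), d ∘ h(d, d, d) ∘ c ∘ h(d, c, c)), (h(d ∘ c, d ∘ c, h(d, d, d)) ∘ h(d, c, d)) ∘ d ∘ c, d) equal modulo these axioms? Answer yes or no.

Answer: no — h(h(h(c ∘ d, h(d, d, d), h(c, c, d)), h(d, h(d, d, c), h(c, d, c)), c ∘ d ∘ h(d, c, c) ∘ h(d, d, d)), c ∘ d ∘ h(c ∘ d, c ∘ d, h(d, d, d)) ∘ h(d, c, d), d) vs h(h(h(c ∘ d, h(d, d, d), h(c, d, c)), h(d, h(d, d, c), h(c, c, d)), c ∘ d ∘ h(d, c, c) ∘ h(d, d, d)), c ∘ d ∘ h(c ∘ d, c ∘ d, h(d, d, d)) ∘ h(d, c, d), d)

Derivation:
Left:  h(h(h(d ∘ c, h(d, d, d), h(c, c, d)), h(d, h(d, d, c), h(c, d, c)), c ∘ (h(d, d, d) ∘ d) ∘ h(d, c, c)), h(c ∘ d, d ∘ c, h(d, d, d)) ∘ c ∘ (h(d, c, d) ∘ d), d)
  Work inside:  h(c ∘ d, d ∘ c, h(d, d, d)) ∘ c ∘ (h(d, c, d) ∘ d)
  Merge nested applications:  h(c ∘ d, d ∘ c, h(d, d, d)) ∘ c ∘ h(d, c, d) ∘ d
  Canonicalize subterm:  h(c ∘ d, d ∘ c, h(d, d, d))  →  h(c ∘ d, c ∘ d, h(d, d, d))
  Order the arguments:  c ∘ d ∘ h(c ∘ d, c ∘ d, h(d, d, d)) ∘ h(d, c, d)
  Reassemble:  h(h(h(c ∘ d, h(d, d, d), h(c, c, d)), h(d, h(d, d, c), h(c, d, c)), c ∘ d ∘ h(d, c, c) ∘ h(d, d, d)), c ∘ d ∘ h(c ∘ d, c ∘ d, h(d, d, d)) ∘ h(d, c, d), d)
Right:  h(h(h(d ∘ c, h(d, d, d), h(c, d, c)), h(d, h(d, d, c), h(c, c, d)), d ∘ h(d, d, d) ∘ c ∘ h(d, c, c)), (h(d ∘ c, d ∘ c, h(d, d, d)) ∘ h(d, c, d)) ∘ d ∘ c, d)
  Focus inside:  (h(d ∘ c, d ∘ c, h(d, d, d)) ∘ h(d, c, d)) ∘ d ∘ c
  Un-nest:  h(d ∘ c, d ∘ c, h(d, d, d)) ∘ h(d, c, d) ∘ d ∘ c
  Canonicalize subterm:  h(d ∘ c, d ∘ c, h(d, d, d))  →  h(c ∘ d, c ∘ d, h(d, d, d))
  Sort:  c ∘ d ∘ h(c ∘ d, c ∘ d, h(d, d, d)) ∘ h(d, c, d)
  Put back:  h(h(h(c ∘ d, h(d, d, d), h(c, d, c)), h(d, h(d, d, c), h(c, c, d)), c ∘ d ∘ h(d, c, c) ∘ h(d, d, d)), c ∘ d ∘ h(c ∘ d, c ∘ d, h(d, d, d)) ∘ h(d, c, d), d)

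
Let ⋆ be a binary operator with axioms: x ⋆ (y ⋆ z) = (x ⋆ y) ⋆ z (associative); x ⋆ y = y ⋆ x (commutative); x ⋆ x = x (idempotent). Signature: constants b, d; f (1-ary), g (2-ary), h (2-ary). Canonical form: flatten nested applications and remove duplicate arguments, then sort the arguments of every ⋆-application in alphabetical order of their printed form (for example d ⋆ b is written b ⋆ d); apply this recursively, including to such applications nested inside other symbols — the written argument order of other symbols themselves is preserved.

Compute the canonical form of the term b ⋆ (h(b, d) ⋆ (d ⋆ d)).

Un-nest:  b ⋆ h(b, d) ⋆ d ⋆ d
Deduplicate:  drop duplicate d
Sort:  b ⋆ d ⋆ h(b, d)

Answer: b ⋆ d ⋆ h(b, d)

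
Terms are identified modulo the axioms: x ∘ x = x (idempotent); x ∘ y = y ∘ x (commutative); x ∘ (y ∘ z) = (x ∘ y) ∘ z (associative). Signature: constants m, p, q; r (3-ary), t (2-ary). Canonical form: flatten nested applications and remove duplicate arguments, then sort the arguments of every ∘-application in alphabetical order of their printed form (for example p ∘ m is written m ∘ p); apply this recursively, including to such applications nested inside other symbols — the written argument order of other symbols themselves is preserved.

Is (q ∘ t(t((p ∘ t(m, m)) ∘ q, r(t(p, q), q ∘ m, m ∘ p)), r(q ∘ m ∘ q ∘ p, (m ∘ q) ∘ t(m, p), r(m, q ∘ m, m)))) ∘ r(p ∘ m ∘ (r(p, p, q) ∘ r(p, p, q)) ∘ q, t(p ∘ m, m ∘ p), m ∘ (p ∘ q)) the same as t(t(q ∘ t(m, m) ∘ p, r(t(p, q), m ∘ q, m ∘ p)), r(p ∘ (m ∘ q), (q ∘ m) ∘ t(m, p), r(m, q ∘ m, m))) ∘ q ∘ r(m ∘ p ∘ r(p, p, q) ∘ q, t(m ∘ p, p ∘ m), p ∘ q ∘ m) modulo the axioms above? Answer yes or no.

Answer: yes — both canonical forms are q ∘ r(m ∘ p ∘ q ∘ r(p, p, q), t(m ∘ p, m ∘ p), m ∘ p ∘ q) ∘ t(t(p ∘ q ∘ t(m, m), r(t(p, q), m ∘ q, m ∘ p)), r(m ∘ p ∘ q, m ∘ q ∘ t(m, p), r(m, m ∘ q, m)))

Derivation:
Left:  (q ∘ t(t((p ∘ t(m, m)) ∘ q, r(t(p, q), q ∘ m, m ∘ p)), r(q ∘ m ∘ q ∘ p, (m ∘ q) ∘ t(m, p), r(m, q ∘ m, m)))) ∘ r(p ∘ m ∘ (r(p, p, q) ∘ r(p, p, q)) ∘ q, t(p ∘ m, m ∘ p), m ∘ (p ∘ q))
  Flatten:  q ∘ t(t((p ∘ t(m, m)) ∘ q, r(t(p, q), q ∘ m, m ∘ p)), r(q ∘ m ∘ q ∘ p, (m ∘ q) ∘ t(m, p), r(m, q ∘ m, m))) ∘ r(p ∘ m ∘ (r(p, p, q) ∘ r(p, p, q)) ∘ q, t(p ∘ m, m ∘ p), m ∘ (p ∘ q))
  Canonicalize subterm:  t(t((p ∘ t(m, m)) ∘ q, r(t(p, q), q ∘ m, m ∘ p)), r(q ∘ m ∘ q ∘ p, (m ∘ q) ∘ t(m, p), r(m, q ∘ m, m)))  →  t(t(p ∘ q ∘ t(m, m), r(t(p, q), m ∘ q, m ∘ p)), r(m ∘ p ∘ q, m ∘ q ∘ t(m, p), r(m, m ∘ q, m)))
  Inside:  r(p ∘ m ∘ (r(p, p, q) ∘ r(p, p, q)) ∘ q, t(p ∘ m, m ∘ p), m ∘ (p ∘ q))  →  r(m ∘ p ∘ q ∘ r(p, p, q), t(m ∘ p, m ∘ p), m ∘ p ∘ q)
  Sort arguments:  q ∘ r(m ∘ p ∘ q ∘ r(p, p, q), t(m ∘ p, m ∘ p), m ∘ p ∘ q) ∘ t(t(p ∘ q ∘ t(m, m), r(t(p, q), m ∘ q, m ∘ p)), r(m ∘ p ∘ q, m ∘ q ∘ t(m, p), r(m, m ∘ q, m)))
Right:  t(t(q ∘ t(m, m) ∘ p, r(t(p, q), m ∘ q, m ∘ p)), r(p ∘ (m ∘ q), (q ∘ m) ∘ t(m, p), r(m, q ∘ m, m))) ∘ q ∘ r(m ∘ p ∘ r(p, p, q) ∘ q, t(m ∘ p, p ∘ m), p ∘ q ∘ m)
  Canonicalize subterm:  t(t(q ∘ t(m, m) ∘ p, r(t(p, q), m ∘ q, m ∘ p)), r(p ∘ (m ∘ q), (q ∘ m) ∘ t(m, p), r(m, q ∘ m, m)))  →  t(t(p ∘ q ∘ t(m, m), r(t(p, q), m ∘ q, m ∘ p)), r(m ∘ p ∘ q, m ∘ q ∘ t(m, p), r(m, m ∘ q, m)))
  Inside:  r(m ∘ p ∘ r(p, p, q) ∘ q, t(m ∘ p, p ∘ m), p ∘ q ∘ m)  →  r(m ∘ p ∘ q ∘ r(p, p, q), t(m ∘ p, m ∘ p), m ∘ p ∘ q)
  Order the arguments:  q ∘ r(m ∘ p ∘ q ∘ r(p, p, q), t(m ∘ p, m ∘ p), m ∘ p ∘ q) ∘ t(t(p ∘ q ∘ t(m, m), r(t(p, q), m ∘ q, m ∘ p)), r(m ∘ p ∘ q, m ∘ q ∘ t(m, p), r(m, m ∘ q, m)))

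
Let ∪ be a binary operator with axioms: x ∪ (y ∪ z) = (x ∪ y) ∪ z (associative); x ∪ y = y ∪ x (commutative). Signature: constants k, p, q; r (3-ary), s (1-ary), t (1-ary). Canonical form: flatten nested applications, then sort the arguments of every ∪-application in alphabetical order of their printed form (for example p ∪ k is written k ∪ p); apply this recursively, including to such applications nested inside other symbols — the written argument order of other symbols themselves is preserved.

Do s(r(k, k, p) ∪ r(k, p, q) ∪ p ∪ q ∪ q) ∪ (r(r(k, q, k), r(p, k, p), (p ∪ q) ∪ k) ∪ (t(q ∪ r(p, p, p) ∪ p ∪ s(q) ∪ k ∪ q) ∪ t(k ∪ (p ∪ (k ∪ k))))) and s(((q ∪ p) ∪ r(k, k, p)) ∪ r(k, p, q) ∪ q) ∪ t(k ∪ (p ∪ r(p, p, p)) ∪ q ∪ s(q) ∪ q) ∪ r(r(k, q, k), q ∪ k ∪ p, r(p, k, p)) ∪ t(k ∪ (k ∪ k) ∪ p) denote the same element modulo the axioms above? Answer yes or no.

Answer: no — r(r(k, q, k), r(p, k, p), k ∪ p ∪ q) ∪ s(p ∪ q ∪ q ∪ r(k, k, p) ∪ r(k, p, q)) ∪ t(k ∪ k ∪ k ∪ p) ∪ t(k ∪ p ∪ q ∪ q ∪ r(p, p, p) ∪ s(q)) vs r(r(k, q, k), k ∪ p ∪ q, r(p, k, p)) ∪ s(p ∪ q ∪ q ∪ r(k, k, p) ∪ r(k, p, q)) ∪ t(k ∪ k ∪ k ∪ p) ∪ t(k ∪ p ∪ q ∪ q ∪ r(p, p, p) ∪ s(q))

Derivation:
Left:  s(r(k, k, p) ∪ r(k, p, q) ∪ p ∪ q ∪ q) ∪ (r(r(k, q, k), r(p, k, p), (p ∪ q) ∪ k) ∪ (t(q ∪ r(p, p, p) ∪ p ∪ s(q) ∪ k ∪ q) ∪ t(k ∪ (p ∪ (k ∪ k)))))
  Merge nested applications:  s(r(k, k, p) ∪ r(k, p, q) ∪ p ∪ q ∪ q) ∪ r(r(k, q, k), r(p, k, p), (p ∪ q) ∪ k) ∪ t(q ∪ r(p, p, p) ∪ p ∪ s(q) ∪ k ∪ q) ∪ t(k ∪ (p ∪ (k ∪ k)))
  Canonicalize subterm:  s(r(k, k, p) ∪ r(k, p, q) ∪ p ∪ q ∪ q)  →  s(p ∪ q ∪ q ∪ r(k, k, p) ∪ r(k, p, q))
  Canonicalize subterm:  r(r(k, q, k), r(p, k, p), (p ∪ q) ∪ k)  →  r(r(k, q, k), r(p, k, p), k ∪ p ∪ q)
  Canonicalize subterm:  t(q ∪ r(p, p, p) ∪ p ∪ s(q) ∪ k ∪ q)  →  t(k ∪ p ∪ q ∪ q ∪ r(p, p, p) ∪ s(q))
  Order the arguments:  r(r(k, q, k), r(p, k, p), k ∪ p ∪ q) ∪ s(p ∪ q ∪ q ∪ r(k, k, p) ∪ r(k, p, q)) ∪ t(k ∪ k ∪ k ∪ p) ∪ t(k ∪ p ∪ q ∪ q ∪ r(p, p, p) ∪ s(q))
Right:  s(((q ∪ p) ∪ r(k, k, p)) ∪ r(k, p, q) ∪ q) ∪ t(k ∪ (p ∪ r(p, p, p)) ∪ q ∪ s(q) ∪ q) ∪ r(r(k, q, k), q ∪ k ∪ p, r(p, k, p)) ∪ t(k ∪ (k ∪ k) ∪ p)
  Simplify inside:  s(((q ∪ p) ∪ r(k, k, p)) ∪ r(k, p, q) ∪ q)  →  s(p ∪ q ∪ q ∪ r(k, k, p) ∪ r(k, p, q))
  Canonicalize subterm:  t(k ∪ (p ∪ r(p, p, p)) ∪ q ∪ s(q) ∪ q)  →  t(k ∪ p ∪ q ∪ q ∪ r(p, p, p) ∪ s(q))
  Simplify inside:  r(r(k, q, k), q ∪ k ∪ p, r(p, k, p))  →  r(r(k, q, k), k ∪ p ∪ q, r(p, k, p))
  Sort arguments:  r(r(k, q, k), k ∪ p ∪ q, r(p, k, p)) ∪ s(p ∪ q ∪ q ∪ r(k, k, p) ∪ r(k, p, q)) ∪ t(k ∪ k ∪ k ∪ p) ∪ t(k ∪ p ∪ q ∪ q ∪ r(p, p, p) ∪ s(q))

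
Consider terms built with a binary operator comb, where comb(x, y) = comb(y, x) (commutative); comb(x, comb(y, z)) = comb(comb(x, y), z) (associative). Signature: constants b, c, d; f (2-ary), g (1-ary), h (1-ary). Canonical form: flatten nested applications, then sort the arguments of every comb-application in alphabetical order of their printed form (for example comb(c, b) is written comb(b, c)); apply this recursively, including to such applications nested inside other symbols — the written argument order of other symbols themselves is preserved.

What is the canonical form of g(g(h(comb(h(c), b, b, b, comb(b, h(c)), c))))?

Descend into:  comb(h(c), b, b, b, comb(b, h(c)), c)
Flatten:  comb(h(c), b, b, b, b, h(c), c)
Sort arguments:  comb(b, b, b, b, c, h(c), h(c))
Put back:  g(g(h(comb(b, b, b, b, c, h(c), h(c)))))

Answer: g(g(h(comb(b, b, b, b, c, h(c), h(c)))))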